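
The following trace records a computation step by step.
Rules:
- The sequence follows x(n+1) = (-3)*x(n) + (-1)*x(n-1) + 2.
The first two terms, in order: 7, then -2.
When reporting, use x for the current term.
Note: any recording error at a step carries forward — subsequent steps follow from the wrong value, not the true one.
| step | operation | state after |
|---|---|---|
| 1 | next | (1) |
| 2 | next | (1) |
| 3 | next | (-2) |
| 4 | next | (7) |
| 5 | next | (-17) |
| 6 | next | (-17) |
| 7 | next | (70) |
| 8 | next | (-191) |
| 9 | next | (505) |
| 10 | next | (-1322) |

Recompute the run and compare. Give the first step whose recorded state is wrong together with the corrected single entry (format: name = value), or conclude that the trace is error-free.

1. x = -3*(-2) + (-1)*(7) + (2) = 1 (confirmed correct)
2. x = -3*(1) + (-1)*(-2) + (2) = 1 (no discrepancy)
3. x = -3*(1) + (-1)*(1) + (2) = -2 (verified)
4. x = -3*(-2) + (-1)*(1) + (2) = 7 (checks out)
5. x = -3*(7) + (-1)*(-2) + (2) = -17 (no discrepancy)
6. x = -3*(-17) + (-1)*(7) + (2) = 46 (the trace has a different value)
Conclusion: step 6 carries the first error; the entry should be x = 46.

step 6, x = 46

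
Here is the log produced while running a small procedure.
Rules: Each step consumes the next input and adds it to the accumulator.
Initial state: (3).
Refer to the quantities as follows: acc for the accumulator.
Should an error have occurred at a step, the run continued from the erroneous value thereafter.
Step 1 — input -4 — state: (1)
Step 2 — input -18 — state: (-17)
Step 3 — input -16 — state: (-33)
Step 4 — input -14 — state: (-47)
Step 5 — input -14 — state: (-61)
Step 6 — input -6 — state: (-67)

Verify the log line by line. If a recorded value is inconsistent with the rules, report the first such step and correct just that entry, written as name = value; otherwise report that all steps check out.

step 1, acc = -1

Recomputing the run from the initial state:
step 1: acc = -1
step 2: acc = -19
step 3: acc = -35
step 4: acc = -49
step 5: acc = -63
step 6: acc = -69
The first disagreement with the log is at step 1, where the value should be acc = -1.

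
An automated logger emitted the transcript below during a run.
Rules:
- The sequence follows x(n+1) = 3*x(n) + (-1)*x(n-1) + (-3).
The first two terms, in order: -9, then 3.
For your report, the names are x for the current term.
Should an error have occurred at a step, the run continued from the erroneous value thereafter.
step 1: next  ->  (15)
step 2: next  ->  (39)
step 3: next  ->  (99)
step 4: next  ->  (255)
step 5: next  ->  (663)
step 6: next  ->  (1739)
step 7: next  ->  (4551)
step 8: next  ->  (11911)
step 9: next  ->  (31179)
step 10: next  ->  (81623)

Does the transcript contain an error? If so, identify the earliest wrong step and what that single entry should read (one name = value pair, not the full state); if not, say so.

Step 1: x = 3*(3) + (-1)*(-9) + (-3) = 15 — no discrepancy.
Step 2: x = 3*(15) + (-1)*(3) + (-3) = 39 — consistent with the transcript.
Step 3: x = 3*(39) + (-1)*(15) + (-3) = 99 — matches.
Step 4: x = 3*(99) + (-1)*(39) + (-3) = 255 — confirmed correct.
Step 5: x = 3*(255) + (-1)*(99) + (-3) = 663 — consistent with the transcript.
Step 6: x = 3*(663) + (-1)*(255) + (-3) = 1731 — a discrepancy with the transcript.
Step 6 is the first one off; corrected, x = 1731.

step 6, x = 1731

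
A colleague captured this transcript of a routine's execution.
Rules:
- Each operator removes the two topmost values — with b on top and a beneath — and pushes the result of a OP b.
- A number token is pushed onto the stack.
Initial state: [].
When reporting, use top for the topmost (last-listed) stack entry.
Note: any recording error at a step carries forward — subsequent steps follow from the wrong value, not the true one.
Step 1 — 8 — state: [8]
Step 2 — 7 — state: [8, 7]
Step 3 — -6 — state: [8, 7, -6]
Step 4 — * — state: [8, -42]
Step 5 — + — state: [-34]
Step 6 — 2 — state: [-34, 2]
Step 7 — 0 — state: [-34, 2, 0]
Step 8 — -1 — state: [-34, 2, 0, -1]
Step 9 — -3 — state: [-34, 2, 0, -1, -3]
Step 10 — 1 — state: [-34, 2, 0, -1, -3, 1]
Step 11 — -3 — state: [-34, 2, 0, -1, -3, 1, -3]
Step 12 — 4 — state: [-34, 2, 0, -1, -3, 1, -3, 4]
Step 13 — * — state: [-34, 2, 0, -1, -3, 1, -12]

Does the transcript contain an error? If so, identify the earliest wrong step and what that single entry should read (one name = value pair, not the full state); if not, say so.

no error

Recomputing the run from the initial state:
step 1: [8]
step 2: [8, 7]
step 3: [8, 7, -6]
step 4: [8, -42]
step 5: [-34]
step 6: [-34, 2]
step 7: [-34, 2, 0]
step 8: [-34, 2, 0, -1]
step 9: [-34, 2, 0, -1, -3]
step 10: [-34, 2, 0, -1, -3, 1]
step 11: [-34, 2, 0, -1, -3, 1, -3]
step 12: [-34, 2, 0, -1, -3, 1, -3, 4]
step 13: [-34, 2, 0, -1, -3, 1, -12]
This matches the transcript at every step.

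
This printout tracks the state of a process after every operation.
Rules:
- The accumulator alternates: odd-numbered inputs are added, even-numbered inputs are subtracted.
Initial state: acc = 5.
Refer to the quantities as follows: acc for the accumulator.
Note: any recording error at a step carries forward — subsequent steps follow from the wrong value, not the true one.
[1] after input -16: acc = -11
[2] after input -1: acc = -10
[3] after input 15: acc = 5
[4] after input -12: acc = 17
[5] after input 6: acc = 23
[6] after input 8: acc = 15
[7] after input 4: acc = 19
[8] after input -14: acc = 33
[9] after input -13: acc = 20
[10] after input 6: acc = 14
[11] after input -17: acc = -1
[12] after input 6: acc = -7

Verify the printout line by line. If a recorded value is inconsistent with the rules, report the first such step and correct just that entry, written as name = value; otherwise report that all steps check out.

1. acc = 5 + -16 = -11 (agrees with the printout)
2. acc = -11 - -1 = -10 (in agreement)
3. acc = -10 + 15 = 5 (matches)
4. acc = 5 - -12 = 17 (checks out)
5. acc = 17 + 6 = 23 (in agreement)
6. acc = 23 - 8 = 15 (verified)
7. acc = 15 + 4 = 19 (same as recorded)
8. acc = 19 - -14 = 33 (exactly as logged)
9. acc = 33 + -13 = 20 (consistent with the printout)
10. acc = 20 - 6 = 14 (agrees with the printout)
11. acc = 14 + -17 = -3 (the printout disagrees here)
First incorrect step: 11; the correct value is acc = -3.

step 11, acc = -3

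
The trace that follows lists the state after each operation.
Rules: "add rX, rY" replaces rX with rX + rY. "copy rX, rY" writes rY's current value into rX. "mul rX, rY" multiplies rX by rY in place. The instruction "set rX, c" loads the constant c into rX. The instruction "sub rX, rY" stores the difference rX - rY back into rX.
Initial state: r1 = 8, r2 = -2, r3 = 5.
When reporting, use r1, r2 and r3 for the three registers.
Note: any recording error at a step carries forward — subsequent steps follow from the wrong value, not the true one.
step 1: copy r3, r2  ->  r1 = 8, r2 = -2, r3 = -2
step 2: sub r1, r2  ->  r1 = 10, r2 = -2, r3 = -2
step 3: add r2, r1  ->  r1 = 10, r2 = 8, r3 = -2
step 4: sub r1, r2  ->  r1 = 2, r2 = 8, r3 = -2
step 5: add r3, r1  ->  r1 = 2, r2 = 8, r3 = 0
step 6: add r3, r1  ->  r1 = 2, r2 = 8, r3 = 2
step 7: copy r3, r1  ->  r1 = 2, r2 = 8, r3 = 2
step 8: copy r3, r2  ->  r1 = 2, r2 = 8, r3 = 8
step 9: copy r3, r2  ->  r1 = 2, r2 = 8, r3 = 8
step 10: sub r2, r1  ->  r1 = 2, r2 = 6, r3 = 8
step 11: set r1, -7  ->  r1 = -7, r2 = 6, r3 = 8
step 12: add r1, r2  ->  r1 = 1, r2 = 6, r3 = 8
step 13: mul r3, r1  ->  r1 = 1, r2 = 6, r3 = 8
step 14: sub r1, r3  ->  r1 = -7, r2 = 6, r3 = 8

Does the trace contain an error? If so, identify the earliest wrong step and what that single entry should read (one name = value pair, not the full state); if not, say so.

step 12, r1 = -1

Step 1: r3 = -2 — checks out.
Step 2: r1 = 8 - -2 = 10 — agrees with the trace.
Step 3: r2 = -2 + 10 = 8 — same as recorded.
Step 4: r1 = 10 - 8 = 2 — confirmed correct.
Step 5: r3 = -2 + 2 = 0 — agrees with the trace.
Step 6: r3 = 0 + 2 = 2 — checks out.
Step 7: r3 = 2 — matches.
Step 8: r3 = 8 — exactly as logged.
Step 9: r3 = 8 — same as recorded.
Step 10: r2 = 8 - 2 = 6 — no discrepancy.
Step 11: r1 = -7 — verified.
Step 12: r1 = -7 + 6 = -1 — the trace has a different value.
So the first discrepancy is step 12, where the right value is r1 = -1.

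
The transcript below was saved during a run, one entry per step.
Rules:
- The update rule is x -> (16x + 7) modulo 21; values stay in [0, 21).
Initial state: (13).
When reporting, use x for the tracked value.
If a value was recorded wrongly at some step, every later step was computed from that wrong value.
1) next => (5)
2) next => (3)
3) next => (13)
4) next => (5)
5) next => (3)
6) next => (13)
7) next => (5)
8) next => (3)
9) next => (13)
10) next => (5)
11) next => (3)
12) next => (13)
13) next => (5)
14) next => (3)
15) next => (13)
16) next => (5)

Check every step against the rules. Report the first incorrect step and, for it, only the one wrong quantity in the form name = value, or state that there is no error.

no error

Recomputing the run from the initial state:
step 1: x = 5
step 2: x = 3
step 3: x = 13
step 4: x = 5
step 5: x = 3
step 6: x = 13
step 7: x = 5
step 8: x = 3
step 9: x = 13
step 10: x = 5
step 11: x = 3
step 12: x = 13
step 13: x = 5
step 14: x = 3
step 15: x = 13
step 16: x = 5
This matches the transcript at every step.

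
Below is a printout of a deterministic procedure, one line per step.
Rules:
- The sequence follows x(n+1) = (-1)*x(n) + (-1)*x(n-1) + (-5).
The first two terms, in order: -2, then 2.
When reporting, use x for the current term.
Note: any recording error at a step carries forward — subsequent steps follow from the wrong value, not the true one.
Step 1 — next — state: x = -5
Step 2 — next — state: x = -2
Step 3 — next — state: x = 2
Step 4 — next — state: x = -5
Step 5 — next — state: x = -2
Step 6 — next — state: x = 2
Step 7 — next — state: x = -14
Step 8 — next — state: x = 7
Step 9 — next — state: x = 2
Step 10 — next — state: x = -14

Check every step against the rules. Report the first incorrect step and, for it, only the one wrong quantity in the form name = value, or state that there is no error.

step 7, x = -5

step 1: x = -1*(2) + (-1)*(-2) + (-5) = -5 -> confirmed correct
step 2: x = -1*(-5) + (-1)*(2) + (-5) = -2 -> no discrepancy
step 3: x = -1*(-2) + (-1)*(-5) + (-5) = 2 -> verified
step 4: x = -1*(2) + (-1)*(-2) + (-5) = -5 -> matches
step 5: x = -1*(-5) + (-1)*(2) + (-5) = -2 -> in agreement
step 6: x = -1*(-2) + (-1)*(-5) + (-5) = 2 -> confirmed correct
step 7: x = -1*(2) + (-1)*(-2) + (-5) = -5 -> this is not what the printout shows
That makes step 7 the first incorrect line — x = -5 is what it should show.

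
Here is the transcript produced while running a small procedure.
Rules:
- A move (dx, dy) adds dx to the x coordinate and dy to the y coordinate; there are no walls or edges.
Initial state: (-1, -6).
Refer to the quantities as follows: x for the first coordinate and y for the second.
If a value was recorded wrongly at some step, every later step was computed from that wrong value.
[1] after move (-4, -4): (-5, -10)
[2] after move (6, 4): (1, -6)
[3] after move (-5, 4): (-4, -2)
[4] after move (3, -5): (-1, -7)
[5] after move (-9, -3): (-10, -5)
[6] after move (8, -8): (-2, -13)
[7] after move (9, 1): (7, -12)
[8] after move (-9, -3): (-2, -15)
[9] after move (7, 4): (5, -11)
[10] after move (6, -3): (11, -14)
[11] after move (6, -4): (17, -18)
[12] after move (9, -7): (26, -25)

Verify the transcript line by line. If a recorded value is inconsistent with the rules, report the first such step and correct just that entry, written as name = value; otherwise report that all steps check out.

Recomputing the run from the initial state:
step 1: x = -5, y = -10
step 2: x = 1, y = -6
step 3: x = -4, y = -2
step 4: x = -1, y = -7
step 5: x = -10, y = -10
step 6: x = -2, y = -18
step 7: x = 7, y = -17
step 8: x = -2, y = -20
step 9: x = 5, y = -16
step 10: x = 11, y = -19
step 11: x = 17, y = -23
step 12: x = 26, y = -30
The first disagreement with the transcript is at step 5, where the value should be y = -10.

step 5, y = -10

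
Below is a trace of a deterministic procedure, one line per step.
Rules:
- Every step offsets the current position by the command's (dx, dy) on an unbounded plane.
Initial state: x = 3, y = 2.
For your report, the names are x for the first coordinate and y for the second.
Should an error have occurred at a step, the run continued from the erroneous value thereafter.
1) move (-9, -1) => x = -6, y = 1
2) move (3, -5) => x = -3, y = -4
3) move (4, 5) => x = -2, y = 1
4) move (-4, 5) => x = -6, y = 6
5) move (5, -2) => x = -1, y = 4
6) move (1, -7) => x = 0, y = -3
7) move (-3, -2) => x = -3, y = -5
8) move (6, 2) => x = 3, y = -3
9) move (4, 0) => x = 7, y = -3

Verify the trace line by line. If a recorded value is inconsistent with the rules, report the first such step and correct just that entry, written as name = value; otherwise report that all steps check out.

Step 1: x = 3 + (-9) = -6, y = 2 + (-1) = 1 — in agreement.
Step 2: x = -6 + (3) = -3, y = 1 + (-5) = -4 — verified.
Step 3: x = -3 + (4) = 1, y = -4 + (5) = 1 — not what was recorded.
Conclusion: step 3 carries the first error; the entry should be x = 1.

step 3, x = 1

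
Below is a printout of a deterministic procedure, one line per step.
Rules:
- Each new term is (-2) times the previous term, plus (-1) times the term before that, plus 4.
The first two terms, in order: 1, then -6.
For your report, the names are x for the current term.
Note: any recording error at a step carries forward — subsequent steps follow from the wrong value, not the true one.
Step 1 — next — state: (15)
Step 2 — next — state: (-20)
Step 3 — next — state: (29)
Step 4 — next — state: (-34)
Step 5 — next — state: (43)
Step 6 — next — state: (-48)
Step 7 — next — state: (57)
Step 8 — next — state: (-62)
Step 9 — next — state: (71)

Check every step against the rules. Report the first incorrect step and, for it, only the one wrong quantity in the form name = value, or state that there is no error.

no error

Recomputing the run from the initial state:
step 1: x = 15
step 2: x = -20
step 3: x = 29
step 4: x = -34
step 5: x = 43
step 6: x = -48
step 7: x = 57
step 8: x = -62
step 9: x = 71
This matches the printout at every step.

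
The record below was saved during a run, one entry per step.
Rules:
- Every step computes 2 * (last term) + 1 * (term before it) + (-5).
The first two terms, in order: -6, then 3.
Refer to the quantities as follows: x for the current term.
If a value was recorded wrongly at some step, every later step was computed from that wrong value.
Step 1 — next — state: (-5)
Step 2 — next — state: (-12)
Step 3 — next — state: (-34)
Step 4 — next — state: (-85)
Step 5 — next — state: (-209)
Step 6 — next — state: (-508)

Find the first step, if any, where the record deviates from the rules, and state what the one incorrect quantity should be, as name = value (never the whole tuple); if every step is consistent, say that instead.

no error

step 1: x = 2*(3) + (1)*(-6) + (-5) = -5 -> no discrepancy
step 2: x = 2*(-5) + (1)*(3) + (-5) = -12 -> in agreement
step 3: x = 2*(-12) + (1)*(-5) + (-5) = -34 -> confirmed correct
step 4: x = 2*(-34) + (1)*(-12) + (-5) = -85 -> no discrepancy
step 5: x = 2*(-85) + (1)*(-34) + (-5) = -209 -> confirmed correct
step 6: x = 2*(-209) + (1)*(-85) + (-5) = -508 -> verified
The recomputation confirms every line.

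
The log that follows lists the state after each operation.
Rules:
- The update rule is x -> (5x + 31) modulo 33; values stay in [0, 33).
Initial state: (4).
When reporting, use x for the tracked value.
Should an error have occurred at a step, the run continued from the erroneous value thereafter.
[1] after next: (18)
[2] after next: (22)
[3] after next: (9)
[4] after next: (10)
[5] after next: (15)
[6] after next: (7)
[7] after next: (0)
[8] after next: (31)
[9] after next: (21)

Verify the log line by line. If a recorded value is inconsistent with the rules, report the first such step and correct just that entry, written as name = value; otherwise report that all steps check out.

1. x = (5*4 + 31) mod 33 = 18 (same as recorded)
2. x = (5*18 + 31) mod 33 = 22 (agrees with the log)
3. x = (5*22 + 31) mod 33 = 9 (no discrepancy)
4. x = (5*9 + 31) mod 33 = 10 (agrees with the log)
5. x = (5*10 + 31) mod 33 = 15 (agrees with the log)
6. x = (5*15 + 31) mod 33 = 7 (confirmed correct)
7. x = (5*7 + 31) mod 33 = 0 (in agreement)
8. x = (5*0 + 31) mod 33 = 31 (agrees with the log)
9. x = (5*31 + 31) mod 33 = 21 (confirmed correct)
The recomputation confirms every line.

no error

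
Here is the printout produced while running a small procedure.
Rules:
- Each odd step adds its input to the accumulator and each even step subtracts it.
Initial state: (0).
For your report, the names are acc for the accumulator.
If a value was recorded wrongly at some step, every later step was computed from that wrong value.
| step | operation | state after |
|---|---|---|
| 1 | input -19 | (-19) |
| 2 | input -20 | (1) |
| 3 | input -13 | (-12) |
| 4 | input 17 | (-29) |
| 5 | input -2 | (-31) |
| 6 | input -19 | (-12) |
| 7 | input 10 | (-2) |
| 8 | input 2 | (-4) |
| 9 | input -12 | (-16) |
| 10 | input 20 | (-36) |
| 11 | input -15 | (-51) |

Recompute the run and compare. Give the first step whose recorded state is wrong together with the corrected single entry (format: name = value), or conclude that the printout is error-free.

no error

1. acc = 0 + -19 = -19 (exactly as logged)
2. acc = -19 - -20 = 1 (verified)
3. acc = 1 + -13 = -12 (checks out)
4. acc = -12 - 17 = -29 (agrees with the printout)
5. acc = -29 + -2 = -31 (checks out)
6. acc = -31 - -19 = -12 (consistent with the printout)
7. acc = -12 + 10 = -2 (no discrepancy)
8. acc = -2 - 2 = -4 (checks out)
9. acc = -4 + -12 = -16 (in agreement)
10. acc = -16 - 20 = -36 (no discrepancy)
11. acc = -36 + -15 = -51 (verified)
Nothing is out of place; the run is error-free.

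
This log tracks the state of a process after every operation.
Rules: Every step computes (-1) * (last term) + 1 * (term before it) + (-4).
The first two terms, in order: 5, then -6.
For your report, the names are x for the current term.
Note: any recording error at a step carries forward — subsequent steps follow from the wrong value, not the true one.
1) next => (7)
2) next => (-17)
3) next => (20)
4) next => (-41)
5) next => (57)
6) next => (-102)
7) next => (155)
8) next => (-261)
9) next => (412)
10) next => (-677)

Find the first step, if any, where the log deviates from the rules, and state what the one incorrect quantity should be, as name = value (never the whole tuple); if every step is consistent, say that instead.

1. x = -1*(-6) + (1)*(5) + (-4) = 7 (confirmed correct)
2. x = -1*(7) + (1)*(-6) + (-4) = -17 (no discrepancy)
3. x = -1*(-17) + (1)*(7) + (-4) = 20 (no discrepancy)
4. x = -1*(20) + (1)*(-17) + (-4) = -41 (consistent with the log)
5. x = -1*(-41) + (1)*(20) + (-4) = 57 (same as recorded)
6. x = -1*(57) + (1)*(-41) + (-4) = -102 (agrees with the log)
7. x = -1*(-102) + (1)*(57) + (-4) = 155 (agrees with the log)
8. x = -1*(155) + (1)*(-102) + (-4) = -261 (agrees with the log)
9. x = -1*(-261) + (1)*(155) + (-4) = 412 (verified)
10. x = -1*(412) + (1)*(-261) + (-4) = -677 (same as recorded)
All entries verified; no error found.

no error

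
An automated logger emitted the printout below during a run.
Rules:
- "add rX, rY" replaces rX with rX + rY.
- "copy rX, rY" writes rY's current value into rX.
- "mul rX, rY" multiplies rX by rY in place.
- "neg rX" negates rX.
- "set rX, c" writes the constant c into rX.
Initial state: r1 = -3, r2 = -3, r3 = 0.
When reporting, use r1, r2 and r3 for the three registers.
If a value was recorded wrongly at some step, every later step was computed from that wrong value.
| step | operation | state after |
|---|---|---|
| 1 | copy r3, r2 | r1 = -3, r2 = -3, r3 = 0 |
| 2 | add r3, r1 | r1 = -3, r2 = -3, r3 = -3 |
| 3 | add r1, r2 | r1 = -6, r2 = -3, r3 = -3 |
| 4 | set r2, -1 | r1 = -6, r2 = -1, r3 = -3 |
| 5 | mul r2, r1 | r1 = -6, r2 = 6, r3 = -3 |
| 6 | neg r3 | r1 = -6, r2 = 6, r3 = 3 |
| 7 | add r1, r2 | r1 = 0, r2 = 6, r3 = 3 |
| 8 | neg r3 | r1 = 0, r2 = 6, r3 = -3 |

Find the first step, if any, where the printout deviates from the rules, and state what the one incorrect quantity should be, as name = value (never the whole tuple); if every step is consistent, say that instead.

step 1, r3 = -3

1. r3 = -3 (the entry is off here)
Conclusion: step 1 carries the first error; the entry should be r3 = -3.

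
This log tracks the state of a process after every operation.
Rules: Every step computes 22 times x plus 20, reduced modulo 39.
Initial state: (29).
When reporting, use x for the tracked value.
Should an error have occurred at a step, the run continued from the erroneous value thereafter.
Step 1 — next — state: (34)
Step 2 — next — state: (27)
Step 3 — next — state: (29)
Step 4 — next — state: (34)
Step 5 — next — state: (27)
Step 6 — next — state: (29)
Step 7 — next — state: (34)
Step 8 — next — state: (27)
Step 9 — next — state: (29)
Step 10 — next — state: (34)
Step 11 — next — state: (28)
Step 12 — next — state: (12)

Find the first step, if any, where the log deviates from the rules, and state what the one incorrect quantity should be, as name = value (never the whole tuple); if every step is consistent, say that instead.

1. x = (22*29 + 20) mod 39 = 34 (agrees with the log)
2. x = (22*34 + 20) mod 39 = 27 (consistent with the log)
3. x = (22*27 + 20) mod 39 = 29 (agrees with the log)
4. x = (22*29 + 20) mod 39 = 34 (same as recorded)
5. x = (22*34 + 20) mod 39 = 27 (agrees with the log)
6. x = (22*27 + 20) mod 39 = 29 (same as recorded)
7. x = (22*29 + 20) mod 39 = 34 (agrees with the log)
8. x = (22*34 + 20) mod 39 = 27 (same as recorded)
9. x = (22*27 + 20) mod 39 = 29 (no discrepancy)
10. x = (22*29 + 20) mod 39 = 34 (no discrepancy)
11. x = (22*34 + 20) mod 39 = 27 (the entry is off here)
First deviation found at step 11; the corrected entry is x = 27.

step 11, x = 27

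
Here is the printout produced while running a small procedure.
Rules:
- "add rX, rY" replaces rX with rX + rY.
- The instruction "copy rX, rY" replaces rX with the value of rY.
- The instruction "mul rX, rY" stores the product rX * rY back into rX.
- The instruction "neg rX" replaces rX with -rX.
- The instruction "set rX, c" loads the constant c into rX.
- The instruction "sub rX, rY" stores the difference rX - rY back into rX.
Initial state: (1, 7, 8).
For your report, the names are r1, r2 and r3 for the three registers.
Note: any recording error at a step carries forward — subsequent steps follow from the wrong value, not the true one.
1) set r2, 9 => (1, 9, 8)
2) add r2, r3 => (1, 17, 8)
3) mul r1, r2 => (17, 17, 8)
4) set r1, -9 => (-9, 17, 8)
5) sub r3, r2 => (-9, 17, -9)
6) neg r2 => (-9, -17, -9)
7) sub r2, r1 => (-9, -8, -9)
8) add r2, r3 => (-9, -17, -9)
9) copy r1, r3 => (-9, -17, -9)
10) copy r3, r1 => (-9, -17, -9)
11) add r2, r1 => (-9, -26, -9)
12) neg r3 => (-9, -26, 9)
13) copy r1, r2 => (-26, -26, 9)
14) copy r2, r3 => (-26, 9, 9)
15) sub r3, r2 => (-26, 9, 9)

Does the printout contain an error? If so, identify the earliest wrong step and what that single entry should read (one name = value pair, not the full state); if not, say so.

step 15, r3 = 0

1. r2 = 9 (verified)
2. r2 = 9 + 8 = 17 (exactly as logged)
3. r1 = 1 * 17 = 17 (exactly as logged)
4. r1 = -9 (same as recorded)
5. r3 = 8 - 17 = -9 (exactly as logged)
6. r2 = -(17) = -17 (exactly as logged)
7. r2 = -17 - -9 = -8 (no discrepancy)
8. r2 = -8 + -9 = -17 (exactly as logged)
9. r1 = -9 (confirmed correct)
10. r3 = -9 (confirmed correct)
11. r2 = -17 + -9 = -26 (confirmed correct)
12. r3 = -(-9) = 9 (in agreement)
13. r1 = -26 (consistent with the printout)
14. r2 = 9 (exactly as logged)
15. r3 = 9 - 9 = 0 (first mismatch against the printout)
Step 15 is the first one off; corrected, r3 = 0.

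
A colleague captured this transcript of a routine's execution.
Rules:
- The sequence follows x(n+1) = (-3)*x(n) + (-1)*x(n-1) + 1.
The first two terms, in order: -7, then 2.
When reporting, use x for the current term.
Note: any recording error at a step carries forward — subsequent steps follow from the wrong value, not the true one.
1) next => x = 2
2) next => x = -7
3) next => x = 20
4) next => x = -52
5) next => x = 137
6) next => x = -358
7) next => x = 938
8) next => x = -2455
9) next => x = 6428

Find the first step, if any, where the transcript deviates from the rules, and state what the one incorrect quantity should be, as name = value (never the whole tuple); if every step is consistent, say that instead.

no error

Recomputing the run from the initial state:
step 1: x = 2
step 2: x = -7
step 3: x = 20
step 4: x = -52
step 5: x = 137
step 6: x = -358
step 7: x = 938
step 8: x = -2455
step 9: x = 6428
This matches the transcript at every step.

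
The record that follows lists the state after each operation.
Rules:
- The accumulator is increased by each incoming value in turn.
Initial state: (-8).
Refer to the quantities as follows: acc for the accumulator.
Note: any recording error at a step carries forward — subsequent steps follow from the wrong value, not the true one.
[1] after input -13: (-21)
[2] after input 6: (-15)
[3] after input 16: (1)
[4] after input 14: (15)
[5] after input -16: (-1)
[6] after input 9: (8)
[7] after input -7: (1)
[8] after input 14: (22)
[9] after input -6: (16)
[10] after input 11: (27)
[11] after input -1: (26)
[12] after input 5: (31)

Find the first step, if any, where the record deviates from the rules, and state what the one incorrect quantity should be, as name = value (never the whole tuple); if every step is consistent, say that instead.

step 8, acc = 15

Recomputing the run from the initial state:
step 1: acc = -21
step 2: acc = -15
step 3: acc = 1
step 4: acc = 15
step 5: acc = -1
step 6: acc = 8
step 7: acc = 1
step 8: acc = 15
step 9: acc = 9
step 10: acc = 20
step 11: acc = 19
step 12: acc = 24
The first disagreement with the record is at step 8, where the value should be acc = 15.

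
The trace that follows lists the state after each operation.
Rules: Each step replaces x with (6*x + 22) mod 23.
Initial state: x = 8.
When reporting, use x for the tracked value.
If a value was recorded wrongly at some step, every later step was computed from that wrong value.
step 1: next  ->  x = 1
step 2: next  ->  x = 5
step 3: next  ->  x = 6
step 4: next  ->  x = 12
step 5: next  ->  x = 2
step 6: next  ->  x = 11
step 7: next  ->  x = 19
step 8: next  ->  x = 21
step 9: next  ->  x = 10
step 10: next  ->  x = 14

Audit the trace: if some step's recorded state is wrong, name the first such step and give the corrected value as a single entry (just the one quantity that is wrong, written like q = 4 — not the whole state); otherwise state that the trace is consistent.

step 10, x = 13

Step 1: x = (6*8 + 22) mod 23 = 1 — checks out.
Step 2: x = (6*1 + 22) mod 23 = 5 — agrees with the trace.
Step 3: x = (6*5 + 22) mod 23 = 6 — matches.
Step 4: x = (6*6 + 22) mod 23 = 12 — exactly as logged.
Step 5: x = (6*12 + 22) mod 23 = 2 — exactly as logged.
Step 6: x = (6*2 + 22) mod 23 = 11 — exactly as logged.
Step 7: x = (6*11 + 22) mod 23 = 19 — confirmed correct.
Step 8: x = (6*19 + 22) mod 23 = 21 — confirmed correct.
Step 9: x = (6*21 + 22) mod 23 = 10 — confirmed correct.
Step 10: x = (6*10 + 22) mod 23 = 13 — not what was recorded.
First incorrect step: 10; the correct value is x = 13.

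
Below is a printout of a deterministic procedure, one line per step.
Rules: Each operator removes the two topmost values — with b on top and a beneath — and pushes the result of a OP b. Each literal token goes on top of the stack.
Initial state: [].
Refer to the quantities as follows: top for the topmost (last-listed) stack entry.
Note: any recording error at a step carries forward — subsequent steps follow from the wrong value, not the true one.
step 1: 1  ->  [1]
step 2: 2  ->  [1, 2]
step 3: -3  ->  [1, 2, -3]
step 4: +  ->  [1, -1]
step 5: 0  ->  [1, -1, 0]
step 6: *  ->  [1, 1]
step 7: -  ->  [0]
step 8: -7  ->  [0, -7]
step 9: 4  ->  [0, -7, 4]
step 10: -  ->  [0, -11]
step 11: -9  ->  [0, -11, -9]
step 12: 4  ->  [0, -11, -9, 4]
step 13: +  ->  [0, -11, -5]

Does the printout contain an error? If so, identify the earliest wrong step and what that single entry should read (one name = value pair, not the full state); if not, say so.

step 6, top = 0

Recomputing the run from the initial state:
step 1: [1]
step 2: [1, 2]
step 3: [1, 2, -3]
step 4: [1, -1]
step 5: [1, -1, 0]
step 6: [1, 0]
step 7: [1]
step 8: [1, -7]
step 9: [1, -7, 4]
step 10: [1, -11]
step 11: [1, -11, -9]
step 12: [1, -11, -9, 4]
step 13: [1, -11, -5]
The first disagreement with the printout is at step 6, where the value should be top = 0.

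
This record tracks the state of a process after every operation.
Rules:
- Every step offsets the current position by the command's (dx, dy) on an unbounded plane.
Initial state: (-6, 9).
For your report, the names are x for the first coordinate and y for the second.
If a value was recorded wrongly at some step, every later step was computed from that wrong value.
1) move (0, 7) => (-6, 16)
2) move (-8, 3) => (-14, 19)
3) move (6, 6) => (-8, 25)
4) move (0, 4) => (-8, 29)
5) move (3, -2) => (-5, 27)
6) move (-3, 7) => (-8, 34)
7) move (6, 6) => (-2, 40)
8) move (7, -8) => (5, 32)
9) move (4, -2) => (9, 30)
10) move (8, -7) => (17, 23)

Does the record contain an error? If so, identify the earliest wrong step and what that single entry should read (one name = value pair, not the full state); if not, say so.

no error

Recomputing the run from the initial state:
step 1: x = -6, y = 16
step 2: x = -14, y = 19
step 3: x = -8, y = 25
step 4: x = -8, y = 29
step 5: x = -5, y = 27
step 6: x = -8, y = 34
step 7: x = -2, y = 40
step 8: x = 5, y = 32
step 9: x = 9, y = 30
step 10: x = 17, y = 23
This matches the record at every step.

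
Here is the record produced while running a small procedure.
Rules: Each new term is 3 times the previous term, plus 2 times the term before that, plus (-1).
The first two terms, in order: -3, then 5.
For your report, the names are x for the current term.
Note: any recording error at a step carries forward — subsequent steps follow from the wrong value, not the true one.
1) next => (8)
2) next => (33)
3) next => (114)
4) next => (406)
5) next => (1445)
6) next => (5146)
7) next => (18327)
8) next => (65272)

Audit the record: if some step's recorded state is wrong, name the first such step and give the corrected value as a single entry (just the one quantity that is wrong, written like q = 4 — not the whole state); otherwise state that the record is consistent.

step 4, x = 407

step 1: x = 3*(5) + (2)*(-3) + (-1) = 8 -> agrees with the record
step 2: x = 3*(8) + (2)*(5) + (-1) = 33 -> same as recorded
step 3: x = 3*(33) + (2)*(8) + (-1) = 114 -> same as recorded
step 4: x = 3*(114) + (2)*(33) + (-1) = 407 -> the entry is off here
Conclusion: step 4 carries the first error; the entry should be x = 407.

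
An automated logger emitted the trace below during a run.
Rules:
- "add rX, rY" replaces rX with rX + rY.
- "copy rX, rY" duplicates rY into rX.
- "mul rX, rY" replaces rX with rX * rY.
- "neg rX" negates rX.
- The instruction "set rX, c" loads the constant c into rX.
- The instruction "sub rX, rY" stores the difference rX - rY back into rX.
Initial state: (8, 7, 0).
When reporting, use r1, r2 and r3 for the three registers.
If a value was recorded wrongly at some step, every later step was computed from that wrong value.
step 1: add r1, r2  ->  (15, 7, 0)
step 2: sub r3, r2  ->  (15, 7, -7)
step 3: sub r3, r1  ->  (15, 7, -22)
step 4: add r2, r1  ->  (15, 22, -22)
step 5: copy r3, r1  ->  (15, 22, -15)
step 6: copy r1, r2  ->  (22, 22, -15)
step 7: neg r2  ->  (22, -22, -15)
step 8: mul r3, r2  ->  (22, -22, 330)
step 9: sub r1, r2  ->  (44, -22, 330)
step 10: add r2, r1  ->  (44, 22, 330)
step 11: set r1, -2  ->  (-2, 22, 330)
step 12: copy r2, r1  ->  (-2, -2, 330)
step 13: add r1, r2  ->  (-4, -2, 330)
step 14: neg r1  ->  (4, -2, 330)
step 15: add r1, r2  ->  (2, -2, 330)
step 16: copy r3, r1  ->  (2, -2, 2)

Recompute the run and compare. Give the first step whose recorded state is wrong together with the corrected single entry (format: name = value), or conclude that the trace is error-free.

step 5, r3 = 15

Recomputing the run from the initial state:
step 1: r1 = 15, r2 = 7, r3 = 0
step 2: r1 = 15, r2 = 7, r3 = -7
step 3: r1 = 15, r2 = 7, r3 = -22
step 4: r1 = 15, r2 = 22, r3 = -22
step 5: r1 = 15, r2 = 22, r3 = 15
step 6: r1 = 22, r2 = 22, r3 = 15
step 7: r1 = 22, r2 = -22, r3 = 15
step 8: r1 = 22, r2 = -22, r3 = -330
step 9: r1 = 44, r2 = -22, r3 = -330
step 10: r1 = 44, r2 = 22, r3 = -330
step 11: r1 = -2, r2 = 22, r3 = -330
step 12: r1 = -2, r2 = -2, r3 = -330
step 13: r1 = -4, r2 = -2, r3 = -330
step 14: r1 = 4, r2 = -2, r3 = -330
step 15: r1 = 2, r2 = -2, r3 = -330
step 16: r1 = 2, r2 = -2, r3 = 2
The first disagreement with the trace is at step 5, where the value should be r3 = 15.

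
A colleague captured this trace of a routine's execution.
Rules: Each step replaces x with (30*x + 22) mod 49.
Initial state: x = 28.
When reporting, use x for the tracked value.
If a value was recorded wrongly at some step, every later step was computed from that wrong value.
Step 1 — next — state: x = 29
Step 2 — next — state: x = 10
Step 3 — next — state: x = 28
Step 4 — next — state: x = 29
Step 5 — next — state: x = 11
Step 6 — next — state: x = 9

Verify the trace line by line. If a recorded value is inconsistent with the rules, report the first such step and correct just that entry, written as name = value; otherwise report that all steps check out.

step 5, x = 10

step 1: x = (30*28 + 22) mod 49 = 29 -> confirmed correct
step 2: x = (30*29 + 22) mod 49 = 10 -> in agreement
step 3: x = (30*10 + 22) mod 49 = 28 -> confirmed correct
step 4: x = (30*28 + 22) mod 49 = 29 -> no discrepancy
step 5: x = (30*29 + 22) mod 49 = 10 -> the entry is off here
Conclusion: step 5 carries the first error; the entry should be x = 10.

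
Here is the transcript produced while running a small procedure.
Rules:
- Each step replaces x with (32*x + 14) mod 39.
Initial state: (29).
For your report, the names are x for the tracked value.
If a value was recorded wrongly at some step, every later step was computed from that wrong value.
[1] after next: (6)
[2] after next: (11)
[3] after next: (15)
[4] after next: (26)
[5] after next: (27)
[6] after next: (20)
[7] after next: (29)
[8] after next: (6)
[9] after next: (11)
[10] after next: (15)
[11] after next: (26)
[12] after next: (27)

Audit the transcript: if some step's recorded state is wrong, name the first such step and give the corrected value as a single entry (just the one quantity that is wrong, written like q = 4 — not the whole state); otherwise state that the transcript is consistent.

Recomputing the run from the initial state:
step 1: x = 6
step 2: x = 11
step 3: x = 15
step 4: x = 26
step 5: x = 27
step 6: x = 20
step 7: x = 30
step 8: x = 38
step 9: x = 21
step 10: x = 23
step 11: x = 9
step 12: x = 29
The first disagreement with the transcript is at step 7, where the value should be x = 30.

step 7, x = 30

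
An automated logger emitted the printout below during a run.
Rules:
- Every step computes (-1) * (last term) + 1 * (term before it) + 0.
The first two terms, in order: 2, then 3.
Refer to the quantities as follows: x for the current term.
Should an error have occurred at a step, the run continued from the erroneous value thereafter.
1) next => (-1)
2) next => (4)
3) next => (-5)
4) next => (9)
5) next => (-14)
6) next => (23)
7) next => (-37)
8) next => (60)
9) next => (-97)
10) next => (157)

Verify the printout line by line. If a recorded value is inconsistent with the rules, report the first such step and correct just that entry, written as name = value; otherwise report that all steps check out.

Recomputing the run from the initial state:
step 1: x = -1
step 2: x = 4
step 3: x = -5
step 4: x = 9
step 5: x = -14
step 6: x = 23
step 7: x = -37
step 8: x = 60
step 9: x = -97
step 10: x = 157
This matches the printout at every step.

no error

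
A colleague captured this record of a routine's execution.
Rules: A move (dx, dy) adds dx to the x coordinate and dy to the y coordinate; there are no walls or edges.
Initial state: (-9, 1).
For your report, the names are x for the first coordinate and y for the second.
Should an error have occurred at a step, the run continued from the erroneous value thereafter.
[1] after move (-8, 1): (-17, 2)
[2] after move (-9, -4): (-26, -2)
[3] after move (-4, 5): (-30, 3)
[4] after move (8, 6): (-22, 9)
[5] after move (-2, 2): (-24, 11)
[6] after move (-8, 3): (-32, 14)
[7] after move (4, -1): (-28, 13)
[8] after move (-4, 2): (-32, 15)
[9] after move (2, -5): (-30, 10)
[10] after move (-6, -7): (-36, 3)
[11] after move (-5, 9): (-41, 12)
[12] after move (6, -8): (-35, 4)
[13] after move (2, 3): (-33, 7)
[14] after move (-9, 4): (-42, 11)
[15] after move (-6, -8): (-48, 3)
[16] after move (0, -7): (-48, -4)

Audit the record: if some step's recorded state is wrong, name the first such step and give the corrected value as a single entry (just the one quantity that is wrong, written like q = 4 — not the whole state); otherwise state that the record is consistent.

1. x = -9 + (-8) = -17, y = 1 + (1) = 2 (confirmed correct)
2. x = -17 + (-9) = -26, y = 2 + (-4) = -2 (confirmed correct)
3. x = -26 + (-4) = -30, y = -2 + (5) = 3 (checks out)
4. x = -30 + (8) = -22, y = 3 + (6) = 9 (in agreement)
5. x = -22 + (-2) = -24, y = 9 + (2) = 11 (exactly as logged)
6. x = -24 + (-8) = -32, y = 11 + (3) = 14 (no discrepancy)
7. x = -32 + (4) = -28, y = 14 + (-1) = 13 (verified)
8. x = -28 + (-4) = -32, y = 13 + (2) = 15 (same as recorded)
9. x = -32 + (2) = -30, y = 15 + (-5) = 10 (exactly as logged)
10. x = -30 + (-6) = -36, y = 10 + (-7) = 3 (checks out)
11. x = -36 + (-5) = -41, y = 3 + (9) = 12 (verified)
12. x = -41 + (6) = -35, y = 12 + (-8) = 4 (matches)
13. x = -35 + (2) = -33, y = 4 + (3) = 7 (agrees with the record)
14. x = -33 + (-9) = -42, y = 7 + (4) = 11 (same as recorded)
15. x = -42 + (-6) = -48, y = 11 + (-8) = 3 (exactly as logged)
16. x = -48 + (0) = -48, y = 3 + (-7) = -4 (confirmed correct)
No step deviates from the rules.

no error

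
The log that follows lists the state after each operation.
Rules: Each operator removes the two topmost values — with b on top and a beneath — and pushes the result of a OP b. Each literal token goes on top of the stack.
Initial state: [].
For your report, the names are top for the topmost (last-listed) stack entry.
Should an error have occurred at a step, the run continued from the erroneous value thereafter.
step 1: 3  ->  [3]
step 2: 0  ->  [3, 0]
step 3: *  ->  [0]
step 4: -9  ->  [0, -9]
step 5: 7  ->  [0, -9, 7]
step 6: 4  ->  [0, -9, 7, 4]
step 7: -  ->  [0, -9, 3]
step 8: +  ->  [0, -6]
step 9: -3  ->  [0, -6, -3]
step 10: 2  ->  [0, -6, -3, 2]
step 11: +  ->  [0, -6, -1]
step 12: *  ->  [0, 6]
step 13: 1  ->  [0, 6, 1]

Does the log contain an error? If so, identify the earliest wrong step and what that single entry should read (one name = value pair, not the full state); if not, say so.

1. push 3: top = 3 (matches)
2. push 0: top = 0 (checks out)
3. 3 * 0 = 0 (verified)
4. push -9: top = -9 (no discrepancy)
5. push 7: top = 7 (same as recorded)
6. push 4: top = 4 (consistent with the log)
7. 7 - 4 = 3 (confirmed correct)
8. -9 + 3 = -6 (in agreement)
9. push -3: top = -3 (confirmed correct)
10. push 2: top = 2 (exactly as logged)
11. -3 + 2 = -1 (checks out)
12. -6 * -1 = 6 (exactly as logged)
13. push 1: top = 1 (checks out)
Every step is consistent.

no error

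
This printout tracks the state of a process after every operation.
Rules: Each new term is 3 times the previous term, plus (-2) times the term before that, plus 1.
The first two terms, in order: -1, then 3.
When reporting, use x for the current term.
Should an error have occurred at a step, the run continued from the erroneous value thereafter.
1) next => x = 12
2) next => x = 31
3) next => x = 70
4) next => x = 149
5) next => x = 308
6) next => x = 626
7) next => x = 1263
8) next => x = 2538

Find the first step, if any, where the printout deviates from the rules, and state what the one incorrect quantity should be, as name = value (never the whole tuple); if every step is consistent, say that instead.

step 1: x = 3*(3) + (-2)*(-1) + (1) = 12 -> consistent with the printout
step 2: x = 3*(12) + (-2)*(3) + (1) = 31 -> confirmed correct
step 3: x = 3*(31) + (-2)*(12) + (1) = 70 -> agrees with the printout
step 4: x = 3*(70) + (-2)*(31) + (1) = 149 -> same as recorded
step 5: x = 3*(149) + (-2)*(70) + (1) = 308 -> confirmed correct
step 6: x = 3*(308) + (-2)*(149) + (1) = 627 -> the printout disagrees here
The earliest wrong entry is at step 6: it should read x = 627.

step 6, x = 627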